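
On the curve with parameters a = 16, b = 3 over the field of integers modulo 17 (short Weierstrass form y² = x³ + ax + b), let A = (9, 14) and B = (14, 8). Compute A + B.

(7, 4)

(9, 14) + (14, 8). λ = (8 - 14)/(14 - 9) ≡ 11/5 mod 17. 5⁻¹ ≡ 7 (mod 17), so λ ≡ 9.
  x = λ² - 9 - 14 = 81 - 23 ≡ 7; y = λ·(9 - 7) - 14 ≡ 4. → (7, 4)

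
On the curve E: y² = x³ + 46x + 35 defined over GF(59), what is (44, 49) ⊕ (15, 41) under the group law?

(44, 49) + (15, 41). λ = (41 - 49)/(15 - 44) ≡ 51/30 mod 59. 30⁻¹ ≡ 2 (mod 59) since 30·2 = 60 ≡ 1, so λ ≡ 43.
  x = λ² - 44 - 15 = 1849 - 59 ≡ 20; y = λ·(44 - 20) - 49 ≡ 39. → (20, 39)

(20, 39)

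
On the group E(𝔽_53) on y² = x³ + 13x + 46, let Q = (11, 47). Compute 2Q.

(47, 21)

tangent at (11, 47): λ = (3·11² + 13)/(2·47) ≡ 5/41. 41⁻¹ ≡ 22 (mod 53) since 41·22 = 902 ≡ 1, so λ ≡ 5·22 ≡ 4.
  x = λ² - 11 - 11 = 16 - 22 ≡ 47; y = λ·(11 - 47) - 47 ≡ 21. → (47, 21)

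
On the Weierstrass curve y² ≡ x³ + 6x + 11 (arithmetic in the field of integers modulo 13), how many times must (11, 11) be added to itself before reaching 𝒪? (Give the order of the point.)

2P: tangent at (11, 11): λ = (3·11² + 6)/(2·11) ≡ 5/9. 9⁻¹ ≡ 3 (mod 13), so λ ≡ 5·3 ≡ 2.
  x = λ² - 11 - 11 = 4 - 22 ≡ 8; y = λ·(11 - 8) - 11 ≡ 8. → (8, 8)
3P: (8, 8) + (11, 11). λ = (11 - 8)/(11 - 8) ≡ 3/3 mod 13. 3⁻¹ ≡ 9 (mod 13), so λ ≡ 1.
  x = λ² - 8 - 11 = 1 - 19 ≡ 8; y = λ·(8 - 8) - 8 ≡ 5. → (8, 5)
4P: (8, 5) + (11, 11). λ = (11 - 5)/(11 - 8) ≡ 6/3 mod 13. 3⁻¹ ≡ 9 (mod 13), so λ ≡ 2.
  x = λ² - 8 - 11 = 4 - 19 ≡ 11; y = λ·(8 - 11) - 5 ≡ 2. → (11, 2)
5P: (11, 2) + (11, 11): same x and y₁ ≡ -y₂, so the sum is 𝒪.
5P = 𝒪, so the order is 5.

5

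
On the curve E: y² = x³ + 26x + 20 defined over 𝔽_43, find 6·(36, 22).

(21, 25)

Write P = (36, 22).
Repeated addition: build up to 6P.
2P: tangent at (36, 22): λ = (3·36² + 26)/(2·22) ≡ 1/1. 1⁻¹ ≡ 1 (mod 43), so λ ≡ 1·1 ≡ 1.
  x = λ² - 36 - 36 = 1 - 72 ≡ 15; y = λ·(36 - 15) - 22 ≡ 42. → (15, 42)
3P: (15, 42) + (36, 22). λ = (22 - 42)/(36 - 15) ≡ 23/21 mod 43. 21⁻¹ ≡ 41 (mod 43) since 21·41 = 861 ≡ 1, so λ ≡ 40.
  x = λ² - 15 - 36 = 1600 - 51 ≡ 1; y = λ·(15 - 1) - 42 ≡ 2. → (1, 2)
4P: (1, 2) + (36, 22). λ = (22 - 2)/(36 - 1) ≡ 20/35 mod 43. 35⁻¹ ≡ 16 (mod 43) since 35·16 = 560 ≡ 1, so λ ≡ 19.
  x = λ² - 1 - 36 = 361 - 37 ≡ 23; y = λ·(1 - 23) - 2 ≡ 10. → (23, 10)
5P: (23, 10) + (36, 22). λ = (22 - 10)/(36 - 23) ≡ 12/13 mod 43. 13⁻¹ ≡ 10 (mod 43) since 13·10 = 130 ≡ 1, so λ ≡ 34.
  x = λ² - 23 - 36 = 1156 - 59 ≡ 22; y = λ·(23 - 22) - 10 ≡ 24. → (22, 24)
6P: (22, 24) + (36, 22). λ = (22 - 24)/(36 - 22) ≡ 41/14 mod 43. 14⁻¹ ≡ 40 (mod 43) since 14·40 = 560 ≡ 1, so λ ≡ 6.
  x = λ² - 22 - 36 = 36 - 58 ≡ 21; y = λ·(22 - 21) - 24 ≡ 25. → (21, 25)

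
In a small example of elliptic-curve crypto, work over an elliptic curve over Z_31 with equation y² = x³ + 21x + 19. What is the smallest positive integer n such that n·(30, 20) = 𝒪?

10

2P: tangent at (30, 20): λ = (3·30² + 21)/(2·20) ≡ 24/9. 9⁻¹ ≡ 7 (mod 31), so λ ≡ 24·7 ≡ 13.
  x = λ² - 30 - 30 = 169 - 60 ≡ 16; y = λ·(30 - 16) - 20 ≡ 7. → (16, 7)
3P: (16, 7) + (30, 20). λ = (20 - 7)/(30 - 16) ≡ 13/14 mod 31. 14⁻¹ ≡ 20 (mod 31), so λ ≡ 12.
  x = λ² - 16 - 30 = 144 - 46 ≡ 5; y = λ·(16 - 5) - 7 ≡ 1. → (5, 1)
4P: (5, 1) + (30, 20). λ = (20 - 1)/(30 - 5) ≡ 19/25 mod 31. 25⁻¹ ≡ 5 (mod 31), so λ ≡ 2.
  x = λ² - 5 - 30 = 4 - 35 ≡ 0; y = λ·(5 - 0) - 1 ≡ 9. → (0, 9)
5P: (0, 9) + (30, 20). λ = (20 - 9)/(30 - 0) ≡ 11/30 mod 31. 30⁻¹ ≡ 30 (mod 31), so λ ≡ 20.
  x = λ² - 0 - 30 = 400 - 30 ≡ 29; y = λ·(0 - 29) - 9 ≡ 0. → (29, 0)
6P: (29, 0) + (30, 20). λ = (20 - 0)/(30 - 29) ≡ 20/1 mod 31. 1⁻¹ ≡ 1 (mod 31), so λ ≡ 20.
  x = λ² - 29 - 30 = 400 - 59 ≡ 0; y = λ·(29 - 0) - 0 ≡ 22. → (0, 22)
7P: (0, 22) + (30, 20). λ = (20 - 22)/(30 - 0) ≡ 29/30 mod 31. 30⁻¹ ≡ 30 (mod 31), so λ ≡ 2.
  x = λ² - 0 - 30 = 4 - 30 ≡ 5; y = λ·(0 - 5) - 22 ≡ 30. → (5, 30)
8P: (5, 30) + (30, 20). λ = (20 - 30)/(30 - 5) ≡ 21/25 mod 31. 25⁻¹ ≡ 5 (mod 31) since 25·5 = 125 ≡ 1, so λ ≡ 12.
  x = λ² - 5 - 30 = 144 - 35 ≡ 16; y = λ·(5 - 16) - 30 ≡ 24. → (16, 24)
9P: (16, 24) + (30, 20). λ = (20 - 24)/(30 - 16) ≡ 27/14 mod 31. 14⁻¹ ≡ 20 (mod 31), so λ ≡ 13.
  x = λ² - 16 - 30 = 169 - 46 ≡ 30; y = λ·(16 - 30) - 24 ≡ 11. → (30, 11)
10P: (30, 11) + (30, 20): same x and y₁ ≡ -y₂, so the sum is 𝒪.
10P = 𝒪, so the order is 10.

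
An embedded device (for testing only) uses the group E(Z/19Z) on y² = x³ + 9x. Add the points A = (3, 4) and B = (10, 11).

(3, 4) + (10, 11). λ = (11 - 4)/(10 - 3) ≡ 7/7 mod 19. 7⁻¹ ≡ 11 (mod 19) since 7·11 = 77 ≡ 1, so λ ≡ 1.
  x = λ² - 3 - 10 = 1 - 13 ≡ 7; y = λ·(3 - 7) - 4 ≡ 11. → (7, 11)

(7, 11)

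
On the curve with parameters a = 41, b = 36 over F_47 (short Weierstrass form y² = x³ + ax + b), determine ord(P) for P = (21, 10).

2P: tangent at (21, 10): λ = (3·21² + 41)/(2·10) ≡ 1/20. 20⁻¹ ≡ 40 (mod 47), so λ ≡ 1·40 ≡ 40.
  x = λ² - 21 - 21 = 1600 - 42 ≡ 7; y = λ·(21 - 7) - 10 ≡ 33. → (7, 33)
3P: (7, 33) + (21, 10). λ = (10 - 33)/(21 - 7) ≡ 24/14 mod 47. 14⁻¹ ≡ 37 (mod 47) since 14·37 = 518 ≡ 1, so λ ≡ 42.
  x = λ² - 7 - 21 = 1764 - 28 ≡ 44; y = λ·(7 - 44) - 33 ≡ 11. → (44, 11)
4P: (44, 11) + (21, 10). λ = (10 - 11)/(21 - 44) ≡ 46/24 mod 47. 24⁻¹ ≡ 2 (mod 47), so λ ≡ 45.
  x = λ² - 44 - 21 = 2025 - 65 ≡ 33; y = λ·(44 - 33) - 11 ≡ 14. → (33, 14)
5P: (33, 14) + (21, 10). λ = (10 - 14)/(21 - 33) ≡ 43/35 mod 47. 35⁻¹ ≡ 43 (mod 47), so λ ≡ 16.
  x = λ² - 33 - 21 = 256 - 54 ≡ 14; y = λ·(33 - 14) - 14 ≡ 8. → (14, 8)
6P: (14, 8) + (21, 10). λ = (10 - 8)/(21 - 14) ≡ 2/7 mod 47. 7⁻¹ ≡ 27 (mod 47) since 7·27 = 189 ≡ 1, so λ ≡ 7.
  x = λ² - 14 - 21 = 49 - 35 ≡ 14; y = λ·(14 - 14) - 8 ≡ 39. → (14, 39)
7P: (14, 39) + (21, 10). λ = (10 - 39)/(21 - 14) ≡ 18/7 mod 47. 7⁻¹ ≡ 27 (mod 47) since 7·27 = 189 ≡ 1, so λ ≡ 16.
  x = λ² - 14 - 21 = 256 - 35 ≡ 33; y = λ·(14 - 33) - 39 ≡ 33. → (33, 33)
8P: (33, 33) + (21, 10). λ = (10 - 33)/(21 - 33) ≡ 24/35 mod 47. 35⁻¹ ≡ 43 (mod 47), so λ ≡ 45.
  x = λ² - 33 - 21 = 2025 - 54 ≡ 44; y = λ·(33 - 44) - 33 ≡ 36. → (44, 36)
9P: (44, 36) + (21, 10). λ = (10 - 36)/(21 - 44) ≡ 21/24 mod 47. 24⁻¹ ≡ 2 (mod 47), so λ ≡ 42.
  x = λ² - 44 - 21 = 1764 - 65 ≡ 7; y = λ·(44 - 7) - 36 ≡ 14. → (7, 14)
10P: (7, 14) + (21, 10). λ = (10 - 14)/(21 - 7) ≡ 43/14 mod 47. 14⁻¹ ≡ 37 (mod 47), so λ ≡ 40.
  x = λ² - 7 - 21 = 1600 - 28 ≡ 21; y = λ·(7 - 21) - 14 ≡ 37. → (21, 37)
11P: (21, 37) + (21, 10): same x and y₁ ≡ -y₂, so the sum is 𝒪.
11P = 𝒪, so the order is 11.

11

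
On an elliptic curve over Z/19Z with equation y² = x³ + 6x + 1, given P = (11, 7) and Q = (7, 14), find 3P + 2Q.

(10, 4)

First 3P:
Repeated addition: build up to 3P.
2P: tangent at (11, 7): λ = (3·11² + 6)/(2·7) ≡ 8/14. 14⁻¹ ≡ 15 (mod 19) since 14·15 = 210 ≡ 1, so λ ≡ 8·15 ≡ 6.
  x = λ² - 11 - 11 = 36 - 22 ≡ 14; y = λ·(11 - 14) - 7 ≡ 13. → (14, 13)
3P: (14, 13) + (11, 7). λ = (7 - 13)/(11 - 14) ≡ 13/16 mod 19. 16⁻¹ ≡ 6 (mod 19), so λ ≡ 2.
  x = λ² - 14 - 11 = 4 - 25 ≡ 17; y = λ·(14 - 17) - 13 ≡ 0. → (17, 0)
3P = (17, 0).
Next 2Q:
Repeated addition: build up to 2Q.
2Q: tangent at (7, 14): λ = (3·7² + 6)/(2·14) ≡ 1/9. 9⁻¹ ≡ 17 (mod 19), so λ ≡ 1·17 ≡ 17.
  x = λ² - 7 - 7 = 289 - 14 ≡ 9; y = λ·(7 - 9) - 14 ≡ 9. → (9, 9)
2Q = (9, 9).
Finally 3P + 2Q:
(17, 0) + (9, 9). λ = (9 - 0)/(9 - 17) ≡ 9/11 mod 19. 11⁻¹ ≡ 7 (mod 19), so λ ≡ 6.
  x = λ² - 17 - 9 = 36 - 26 ≡ 10; y = λ·(17 - 10) - 0 ≡ 4. → (10, 4)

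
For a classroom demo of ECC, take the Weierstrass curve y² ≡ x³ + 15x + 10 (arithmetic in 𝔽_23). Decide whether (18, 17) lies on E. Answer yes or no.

no

y² = 17² ≡ 13; x³ + 15x + 10 = 6112 ≡ 17 (mod 23). 13 ≠ 17.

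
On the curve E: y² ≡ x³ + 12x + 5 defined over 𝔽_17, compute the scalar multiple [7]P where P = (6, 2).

Double-and-add on 7 = (111)₂. Start with P = (6, 2) for the leading 1-bit.
double: tangent at (6, 2): λ = (3·6² + 12)/(2·2) ≡ 1/4. 4⁻¹ ≡ 13 (mod 17), so λ ≡ 1·13 ≡ 13.
  x = λ² - 6 - 6 = 169 - 12 ≡ 4; y = λ·(6 - 4) - 2 ≡ 7. → (4, 7)
add P: (4, 7) + (6, 2). λ = (2 - 7)/(6 - 4) ≡ 12/2 mod 17. 2⁻¹ ≡ 9 (mod 17) since 2·9 = 18 ≡ 1, so λ ≡ 6.
  x = λ² - 4 - 6 = 36 - 10 ≡ 9; y = λ·(4 - 9) - 7 ≡ 14. → (9, 14)
double: tangent at (9, 14): λ = (3·9² + 12)/(2·14) ≡ 0/11. 11⁻¹ ≡ 14 (mod 17) since 11·14 = 154 ≡ 1, so λ ≡ 0·14 ≡ 0.
  x = λ² - 9 - 9 = 0 - 18 ≡ 16; y = λ·(9 - 16) - 14 ≡ 3. → (16, 3)
add P: (16, 3) + (6, 2). λ = (2 - 3)/(6 - 16) ≡ 16/7 mod 17. 7⁻¹ ≡ 5 (mod 17) since 7·5 = 35 ≡ 1, so λ ≡ 12.
  x = λ² - 16 - 6 = 144 - 22 ≡ 3; y = λ·(16 - 3) - 3 ≡ 0. → (3, 0)

(3, 0)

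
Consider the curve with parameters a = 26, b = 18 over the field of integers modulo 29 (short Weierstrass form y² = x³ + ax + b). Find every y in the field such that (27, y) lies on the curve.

4, 25

x³ + 26x + 18 = 20403 ≡ 16 (mod 29).
Square roots of 16 mod 29: 4 and 25 (since 4² = 16 ≡ 16).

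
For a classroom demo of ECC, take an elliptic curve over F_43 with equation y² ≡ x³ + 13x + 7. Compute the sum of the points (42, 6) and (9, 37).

(33, 9)

(42, 6) + (9, 37). λ = (37 - 6)/(9 - 42) ≡ 31/10 mod 43. 10⁻¹ ≡ 13 (mod 43) since 10·13 = 130 ≡ 1, so λ ≡ 16.
  x = λ² - 42 - 9 = 256 - 51 ≡ 33; y = λ·(42 - 33) - 6 ≡ 9. → (33, 9)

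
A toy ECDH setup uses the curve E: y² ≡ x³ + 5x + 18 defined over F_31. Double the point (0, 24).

(18, 9)

tangent at (0, 24): λ = (3·0² + 5)/(2·24) ≡ 5/17. 17⁻¹ ≡ 11 (mod 31), so λ ≡ 5·11 ≡ 24.
  x = λ² - 0 - 0 = 576 - 0 ≡ 18; y = λ·(0 - 18) - 24 ≡ 9. → (18, 9)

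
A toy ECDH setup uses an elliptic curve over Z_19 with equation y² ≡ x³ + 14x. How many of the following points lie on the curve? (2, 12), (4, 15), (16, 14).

0

(2, 12): 12² ≡ 11, rhs ≡ 17 → off.
(4, 15): 15² ≡ 16, rhs ≡ 6 → off.
(16, 14): 14² ≡ 6, rhs ≡ 7 → off.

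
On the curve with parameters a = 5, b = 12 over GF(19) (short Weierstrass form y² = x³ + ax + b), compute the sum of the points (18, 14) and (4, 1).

(18, 14) + (4, 1). λ = (1 - 14)/(4 - 18) ≡ 6/5 mod 19. 5⁻¹ ≡ 4 (mod 19), so λ ≡ 5.
  x = λ² - 18 - 4 = 25 - 22 ≡ 3; y = λ·(18 - 3) - 14 ≡ 4. → (3, 4)

(3, 4)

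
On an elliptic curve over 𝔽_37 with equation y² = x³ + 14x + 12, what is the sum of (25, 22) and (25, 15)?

The two points share x = 25 and their y-coordinates satisfy 22 + 15 ≡ 0 (mod 37), so they are inverses. Their sum is O.

O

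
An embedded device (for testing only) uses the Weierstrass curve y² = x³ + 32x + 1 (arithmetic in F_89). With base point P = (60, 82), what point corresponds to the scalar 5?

(20, 50)

Double-and-add on 5 = (101)₂. Start with P = (60, 82) for the leading 1-bit.
double: tangent at (60, 82): λ = (3·60² + 32)/(2·82) ≡ 63/75. 75⁻¹ ≡ 19 (mod 89), so λ ≡ 63·19 ≡ 40.
  x = λ² - 60 - 60 = 1600 - 120 ≡ 56; y = λ·(60 - 56) - 82 ≡ 78. → (56, 78)
double: tangent at (56, 78): λ = (3·56² + 32)/(2·78) ≡ 6/67. 67⁻¹ ≡ 4 (mod 89), so λ ≡ 6·4 ≡ 24.
  x = λ² - 56 - 56 = 576 - 112 ≡ 19; y = λ·(56 - 19) - 78 ≡ 9. → (19, 9)
add P: (19, 9) + (60, 82). λ = (82 - 9)/(60 - 19) ≡ 73/41 mod 89. 41⁻¹ ≡ 76 (mod 89), so λ ≡ 30.
  x = λ² - 19 - 60 = 900 - 79 ≡ 20; y = λ·(19 - 20) - 9 ≡ 50. → (20, 50)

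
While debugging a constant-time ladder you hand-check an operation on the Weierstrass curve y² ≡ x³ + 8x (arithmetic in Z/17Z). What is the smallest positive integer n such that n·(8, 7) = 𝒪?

10

2P: tangent at (8, 7): λ = (3·8² + 8)/(2·7) ≡ 13/14. 14⁻¹ ≡ 11 (mod 17), so λ ≡ 13·11 ≡ 7.
  x = λ² - 8 - 8 = 49 - 16 ≡ 16; y = λ·(8 - 16) - 7 ≡ 5. → (16, 5)
3P: (16, 5) + (8, 7). λ = (7 - 5)/(8 - 16) ≡ 2/9 mod 17. 9⁻¹ ≡ 2 (mod 17) since 9·2 = 18 ≡ 1, so λ ≡ 4.
  x = λ² - 16 - 8 = 16 - 24 ≡ 9; y = λ·(16 - 9) - 5 ≡ 6. → (9, 6)
4P: (9, 6) + (8, 7). λ = (7 - 6)/(8 - 9) ≡ 1/16 mod 17. 16⁻¹ ≡ 16 (mod 17), so λ ≡ 16.
  x = λ² - 9 - 8 = 256 - 17 ≡ 1; y = λ·(9 - 1) - 6 ≡ 3. → (1, 3)
5P: (1, 3) + (8, 7). λ = (7 - 3)/(8 - 1) ≡ 4/7 mod 17. 7⁻¹ ≡ 5 (mod 17), so λ ≡ 3.
  x = λ² - 1 - 8 = 9 - 9 ≡ 0; y = λ·(1 - 0) - 3 ≡ 0. → (0, 0)
6P: (0, 0) + (8, 7). λ = (7 - 0)/(8 - 0) ≡ 7/8 mod 17. 8⁻¹ ≡ 15 (mod 17), so λ ≡ 3.
  x = λ² - 0 - 8 = 9 - 8 ≡ 1; y = λ·(0 - 1) - 0 ≡ 14. → (1, 14)
7P: (1, 14) + (8, 7). λ = (7 - 14)/(8 - 1) ≡ 10/7 mod 17. 7⁻¹ ≡ 5 (mod 17) since 7·5 = 35 ≡ 1, so λ ≡ 16.
  x = λ² - 1 - 8 = 256 - 9 ≡ 9; y = λ·(1 - 9) - 14 ≡ 11. → (9, 11)
8P: (9, 11) + (8, 7). λ = (7 - 11)/(8 - 9) ≡ 13/16 mod 17. 16⁻¹ ≡ 16 (mod 17) since 16·16 = 256 ≡ 1, so λ ≡ 4.
  x = λ² - 9 - 8 = 16 - 17 ≡ 16; y = λ·(9 - 16) - 11 ≡ 12. → (16, 12)
9P: (16, 12) + (8, 7). λ = (7 - 12)/(8 - 16) ≡ 12/9 mod 17. 9⁻¹ ≡ 2 (mod 17) since 9·2 = 18 ≡ 1, so λ ≡ 7.
  x = λ² - 16 - 8 = 49 - 24 ≡ 8; y = λ·(16 - 8) - 12 ≡ 10. → (8, 10)
10P: (8, 10) + (8, 7): same x and y₁ ≡ -y₂, so the sum is 𝒪.
10P = 𝒪, so the order is 10.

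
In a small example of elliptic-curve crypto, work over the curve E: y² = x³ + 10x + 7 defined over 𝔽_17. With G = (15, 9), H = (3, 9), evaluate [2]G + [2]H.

First 2G:
Repeated addition: build up to 2G.
2G: tangent at (15, 9): λ = (3·15² + 10)/(2·9) ≡ 5/1. 1⁻¹ ≡ 1 (mod 17), so λ ≡ 5·1 ≡ 5.
  x = λ² - 15 - 15 = 25 - 30 ≡ 12; y = λ·(15 - 12) - 9 ≡ 6. → (12, 6)
2G = (12, 6).
Next 2H:
Repeated addition: build up to 2H.
2H: tangent at (3, 9): λ = (3·3² + 10)/(2·9) ≡ 3/1. 1⁻¹ ≡ 1 (mod 17), so λ ≡ 3·1 ≡ 3.
  x = λ² - 3 - 3 = 9 - 6 ≡ 3; y = λ·(3 - 3) - 9 ≡ 8. → (3, 8)
2H = (3, 8).
Finally 2G + 2H:
(12, 6) + (3, 8). λ = (8 - 6)/(3 - 12) ≡ 2/8 mod 17. 8⁻¹ ≡ 15 (mod 17) since 8·15 = 120 ≡ 1, so λ ≡ 13.
  x = λ² - 12 - 3 = 169 - 15 ≡ 1; y = λ·(12 - 1) - 6 ≡ 1. → (1, 1)

(1, 1)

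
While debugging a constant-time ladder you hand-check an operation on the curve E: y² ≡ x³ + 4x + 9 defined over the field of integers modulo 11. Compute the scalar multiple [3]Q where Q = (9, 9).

O

Repeated addition: build up to 3Q.
2Q: tangent at (9, 9): λ = (3·9² + 4)/(2·9) ≡ 5/7. 7⁻¹ ≡ 8 (mod 11) since 7·8 = 56 ≡ 1, so λ ≡ 5·8 ≡ 7.
  x = λ² - 9 - 9 = 49 - 18 ≡ 9; y = λ·(9 - 9) - 9 ≡ 2. → (9, 2)
3Q: (9, 2) + (9, 9): same x and y₁ ≡ -y₂, so the sum is O.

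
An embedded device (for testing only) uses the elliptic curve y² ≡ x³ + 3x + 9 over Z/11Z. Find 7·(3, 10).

(6, 10)

Write P = (3, 10).
Repeated addition: build up to 7P.
2P: tangent at (3, 10): λ = (3·3² + 3)/(2·10) ≡ 8/9. 9⁻¹ ≡ 5 (mod 11), so λ ≡ 8·5 ≡ 7.
  x = λ² - 3 - 3 = 49 - 6 ≡ 10; y = λ·(3 - 10) - 10 ≡ 7. → (10, 7)
3P: (10, 7) + (3, 10). λ = (10 - 7)/(3 - 10) ≡ 3/4 mod 11. 4⁻¹ ≡ 3 (mod 11) since 4·3 = 12 ≡ 1, so λ ≡ 9.
  x = λ² - 10 - 3 = 81 - 13 ≡ 2; y = λ·(10 - 2) - 7 ≡ 10. → (2, 10)
4P: (2, 10) + (3, 10). λ = (10 - 10)/(3 - 2) ≡ 0/1 mod 11. 1⁻¹ ≡ 1 (mod 11) since 1·1 = 1 ≡ 1, so λ ≡ 0.
  x = λ² - 2 - 3 = 0 - 5 ≡ 6; y = λ·(2 - 6) - 10 ≡ 1. → (6, 1)
5P: (6, 1) + (3, 10). λ = (10 - 1)/(3 - 6) ≡ 9/8 mod 11. 8⁻¹ ≡ 7 (mod 11) since 8·7 = 56 ≡ 1, so λ ≡ 8.
  x = λ² - 6 - 3 = 64 - 9 ≡ 0; y = λ·(6 - 0) - 1 ≡ 3. → (0, 3)
6P: (0, 3) + (3, 10). λ = (10 - 3)/(3 - 0) ≡ 7/3 mod 11. 3⁻¹ ≡ 4 (mod 11) since 3·4 = 12 ≡ 1, so λ ≡ 6.
  x = λ² - 0 - 3 = 36 - 3 ≡ 0; y = λ·(0 - 0) - 3 ≡ 8. → (0, 8)
7P: (0, 8) + (3, 10). λ = (10 - 8)/(3 - 0) ≡ 2/3 mod 11. 3⁻¹ ≡ 4 (mod 11), so λ ≡ 8.
  x = λ² - 0 - 3 = 64 - 3 ≡ 6; y = λ·(0 - 6) - 8 ≡ 10. → (6, 10)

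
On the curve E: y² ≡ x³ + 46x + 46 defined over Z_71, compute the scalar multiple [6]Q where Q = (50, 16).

(51, 70)

Repeated addition: build up to 6Q.
2Q: tangent at (50, 16): λ = (3·50² + 46)/(2·16) ≡ 20/32. 32⁻¹ ≡ 20 (mod 71) since 32·20 = 640 ≡ 1, so λ ≡ 20·20 ≡ 45.
  x = λ² - 50 - 50 = 2025 - 100 ≡ 8; y = λ·(50 - 8) - 16 ≡ 28. → (8, 28)
3Q: (8, 28) + (50, 16). λ = (16 - 28)/(50 - 8) ≡ 59/42 mod 71. 42⁻¹ ≡ 22 (mod 71), so λ ≡ 20.
  x = λ² - 8 - 50 = 400 - 58 ≡ 58; y = λ·(8 - 58) - 28 ≡ 37. → (58, 37)
4Q: (58, 37) + (50, 16). λ = (16 - 37)/(50 - 58) ≡ 50/63 mod 71. 63⁻¹ ≡ 62 (mod 71) since 63·62 = 3906 ≡ 1, so λ ≡ 47.
  x = λ² - 58 - 50 = 2209 - 108 ≡ 42; y = λ·(58 - 42) - 37 ≡ 5. → (42, 5)
5Q: (42, 5) + (50, 16). λ = (16 - 5)/(50 - 42) ≡ 11/8 mod 71. 8⁻¹ ≡ 9 (mod 71), so λ ≡ 28.
  x = λ² - 42 - 50 = 784 - 92 ≡ 53; y = λ·(42 - 53) - 5 ≡ 42. → (53, 42)
6Q: (53, 42) + (50, 16). λ = (16 - 42)/(50 - 53) ≡ 45/68 mod 71. 68⁻¹ ≡ 47 (mod 71), so λ ≡ 56.
  x = λ² - 53 - 50 = 3136 - 103 ≡ 51; y = λ·(53 - 51) - 42 ≡ 70. → (51, 70)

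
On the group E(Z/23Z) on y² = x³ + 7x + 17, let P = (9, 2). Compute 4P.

Repeated addition: build up to 4P.
2P: tangent at (9, 2): λ = (3·9² + 7)/(2·2) ≡ 20/4. 4⁻¹ ≡ 6 (mod 23), so λ ≡ 20·6 ≡ 5.
  x = λ² - 9 - 9 = 25 - 18 ≡ 7; y = λ·(9 - 7) - 2 ≡ 8. → (7, 8)
3P: (7, 8) + (9, 2). λ = (2 - 8)/(9 - 7) ≡ 17/2 mod 23. 2⁻¹ ≡ 12 (mod 23), so λ ≡ 20.
  x = λ² - 7 - 9 = 400 - 16 ≡ 16; y = λ·(7 - 16) - 8 ≡ 19. → (16, 19)
4P: (16, 19) + (9, 2). λ = (2 - 19)/(9 - 16) ≡ 6/16 mod 23. 16⁻¹ ≡ 13 (mod 23) since 16·13 = 208 ≡ 1, so λ ≡ 9.
  x = λ² - 16 - 9 = 81 - 25 ≡ 10; y = λ·(16 - 10) - 19 ≡ 12. → (10, 12)

(10, 12)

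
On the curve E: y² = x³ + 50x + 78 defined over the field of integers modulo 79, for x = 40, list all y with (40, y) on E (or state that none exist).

x³ + 50x + 78 = 66078 ≡ 34 (mod 79).
34 is a non-residue mod 79; no y exists.

none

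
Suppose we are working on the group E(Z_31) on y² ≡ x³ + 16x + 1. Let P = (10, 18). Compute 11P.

(3, 18)

Double-and-add on 11 = (1011)₂. Start with P = (10, 18) for the leading 1-bit.
double: tangent at (10, 18): λ = (3·10² + 16)/(2·18) ≡ 6/5. 5⁻¹ ≡ 25 (mod 31) since 5·25 = 125 ≡ 1, so λ ≡ 6·25 ≡ 26.
  x = λ² - 10 - 10 = 676 - 20 ≡ 5; y = λ·(10 - 5) - 18 ≡ 19. → (5, 19)
double: tangent at (5, 19): λ = (3·5² + 16)/(2·19) ≡ 29/7. 7⁻¹ ≡ 9 (mod 31), so λ ≡ 29·9 ≡ 13.
  x = λ² - 5 - 5 = 169 - 10 ≡ 4; y = λ·(5 - 4) - 19 ≡ 25. → (4, 25)
add P: (4, 25) + (10, 18). λ = (18 - 25)/(10 - 4) ≡ 24/6 mod 31. 6⁻¹ ≡ 26 (mod 31) since 6·26 = 156 ≡ 1, so λ ≡ 4.
  x = λ² - 4 - 10 = 16 - 14 ≡ 2; y = λ·(4 - 2) - 25 ≡ 14. → (2, 14)
double: tangent at (2, 14): λ = (3·2² + 16)/(2·14) ≡ 28/28. 28⁻¹ ≡ 10 (mod 31), so λ ≡ 28·10 ≡ 1.
  x = λ² - 2 - 2 = 1 - 4 ≡ 28; y = λ·(2 - 28) - 14 ≡ 22. → (28, 22)
add P: (28, 22) + (10, 18). λ = (18 - 22)/(10 - 28) ≡ 27/13 mod 31. 13⁻¹ ≡ 12 (mod 31), so λ ≡ 14.
  x = λ² - 28 - 10 = 196 - 38 ≡ 3; y = λ·(28 - 3) - 22 ≡ 18. → (3, 18)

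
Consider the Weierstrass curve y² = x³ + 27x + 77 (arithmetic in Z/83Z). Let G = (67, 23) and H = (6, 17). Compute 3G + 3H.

(22, 23)

First 3G:
Repeated addition: build up to 3G.
2G: tangent at (67, 23): λ = (3·67² + 27)/(2·23) ≡ 48/46. 46⁻¹ ≡ 74 (mod 83) since 46·74 = 3404 ≡ 1, so λ ≡ 48·74 ≡ 66.
  x = λ² - 67 - 67 = 4356 - 134 ≡ 72; y = λ·(67 - 72) - 23 ≡ 62. → (72, 62)
3G: (72, 62) + (67, 23). λ = (23 - 62)/(67 - 72) ≡ 44/78 mod 83. 78⁻¹ ≡ 33 (mod 83) since 78·33 = 2574 ≡ 1, so λ ≡ 41.
  x = λ² - 72 - 67 = 1681 - 139 ≡ 48; y = λ·(72 - 48) - 62 ≡ 9. → (48, 9)
3G = (48, 9).
Next 3H:
Repeated addition: build up to 3H.
2H: tangent at (6, 17): λ = (3·6² + 27)/(2·17) ≡ 52/34. 34⁻¹ ≡ 22 (mod 83) since 34·22 = 748 ≡ 1, so λ ≡ 52·22 ≡ 65.
  x = λ² - 6 - 6 = 4225 - 12 ≡ 63; y = λ·(6 - 63) - 17 ≡ 13. → (63, 13)
3H: (63, 13) + (6, 17). λ = (17 - 13)/(6 - 63) ≡ 4/26 mod 83. 26⁻¹ ≡ 16 (mod 83) since 26·16 = 416 ≡ 1, so λ ≡ 64.
  x = λ² - 63 - 6 = 4096 - 69 ≡ 43; y = λ·(63 - 43) - 13 ≡ 22. → (43, 22)
3H = (43, 22).
Finally 3G + 3H:
(48, 9) + (43, 22). λ = (22 - 9)/(43 - 48) ≡ 13/78 mod 83. 78⁻¹ ≡ 33 (mod 83), so λ ≡ 14.
  x = λ² - 48 - 43 = 196 - 91 ≡ 22; y = λ·(48 - 22) - 9 ≡ 23. → (22, 23)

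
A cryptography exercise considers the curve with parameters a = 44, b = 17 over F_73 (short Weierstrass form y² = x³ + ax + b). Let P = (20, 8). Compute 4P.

Double-and-add on 4 = (100)₂. Start with P = (20, 8) for the leading 1-bit.
double: tangent at (20, 8): λ = (3·20² + 44)/(2·8) ≡ 3/16. 16⁻¹ ≡ 32 (mod 73), so λ ≡ 3·32 ≡ 23.
  x = λ² - 20 - 20 = 529 - 40 ≡ 51; y = λ·(20 - 51) - 8 ≡ 9. → (51, 9)
double: tangent at (51, 9): λ = (3·51² + 44)/(2·9) ≡ 36/18. 18⁻¹ ≡ 69 (mod 73), so λ ≡ 36·69 ≡ 2.
  x = λ² - 51 - 51 = 4 - 102 ≡ 48; y = λ·(51 - 48) - 9 ≡ 70. → (48, 70)

(48, 70)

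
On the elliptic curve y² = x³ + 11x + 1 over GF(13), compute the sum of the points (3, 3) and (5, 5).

(3, 3) + (5, 5). λ = (5 - 3)/(5 - 3) ≡ 2/2 mod 13. 2⁻¹ ≡ 7 (mod 13), so λ ≡ 1.
  x = λ² - 3 - 5 = 1 - 8 ≡ 6; y = λ·(3 - 6) - 3 ≡ 7. → (6, 7)

(6, 7)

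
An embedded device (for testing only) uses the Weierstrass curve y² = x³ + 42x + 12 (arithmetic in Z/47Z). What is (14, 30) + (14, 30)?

(0, 23)

tangent at (14, 30): λ = (3·14² + 42)/(2·30) ≡ 19/13. 13⁻¹ ≡ 29 (mod 47) since 13·29 = 377 ≡ 1, so λ ≡ 19·29 ≡ 34.
  x = λ² - 14 - 14 = 1156 - 28 ≡ 0; y = λ·(14 - 0) - 30 ≡ 23. → (0, 23)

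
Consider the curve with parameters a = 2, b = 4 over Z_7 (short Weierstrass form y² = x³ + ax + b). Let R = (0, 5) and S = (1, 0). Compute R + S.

(0, 5) + (1, 0). λ = (0 - 5)/(1 - 0) ≡ 2/1 mod 7. 1⁻¹ ≡ 1 (mod 7), so λ ≡ 2.
  x = λ² - 0 - 1 = 4 - 1 ≡ 3; y = λ·(0 - 3) - 5 ≡ 3. → (3, 3)

(3, 3)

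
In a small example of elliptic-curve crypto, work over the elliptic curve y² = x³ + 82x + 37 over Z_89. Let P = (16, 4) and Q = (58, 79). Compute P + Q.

(25, 88)

(16, 4) + (58, 79). λ = (79 - 4)/(58 - 16) ≡ 75/42 mod 89. 42⁻¹ ≡ 53 (mod 89), so λ ≡ 59.
  x = λ² - 16 - 58 = 3481 - 74 ≡ 25; y = λ·(16 - 25) - 4 ≡ 88. → (25, 88)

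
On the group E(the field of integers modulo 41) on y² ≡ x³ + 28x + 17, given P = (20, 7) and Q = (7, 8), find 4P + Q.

(32, 15)

First 4P:
Double-and-add on 4 = (100)₂. Start with P = (20, 7) for the leading 1-bit.
double: tangent at (20, 7): λ = (3·20² + 28)/(2·7) ≡ 39/14. 14⁻¹ ≡ 3 (mod 41), so λ ≡ 39·3 ≡ 35.
  x = λ² - 20 - 20 = 1225 - 40 ≡ 37; y = λ·(20 - 37) - 7 ≡ 13. → (37, 13)
double: tangent at (37, 13): λ = (3·37² + 28)/(2·13) ≡ 35/26. 26⁻¹ ≡ 30 (mod 41), so λ ≡ 35·30 ≡ 25.
  x = λ² - 37 - 37 = 625 - 74 ≡ 18; y = λ·(37 - 18) - 13 ≡ 11. → (18, 11)
4P = (18, 11).
Finally 4P + Q:
(18, 11) + (7, 8). λ = (8 - 11)/(7 - 18) ≡ 38/30 mod 41. 30⁻¹ ≡ 26 (mod 41), so λ ≡ 4.
  x = λ² - 18 - 7 = 16 - 25 ≡ 32; y = λ·(18 - 32) - 11 ≡ 15. → (32, 15)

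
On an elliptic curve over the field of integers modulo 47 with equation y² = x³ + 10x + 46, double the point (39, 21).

tangent at (39, 21): λ = (3·39² + 10)/(2·21) ≡ 14/42. 42⁻¹ ≡ 28 (mod 47), so λ ≡ 14·28 ≡ 16.
  x = λ² - 39 - 39 = 256 - 78 ≡ 37; y = λ·(39 - 37) - 21 ≡ 11. → (37, 11)

(37, 11)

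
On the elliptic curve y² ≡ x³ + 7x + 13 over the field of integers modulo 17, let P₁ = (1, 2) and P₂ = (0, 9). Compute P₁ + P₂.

(14, 4)

(1, 2) + (0, 9). λ = (9 - 2)/(0 - 1) ≡ 7/16 mod 17. 16⁻¹ ≡ 16 (mod 17) since 16·16 = 256 ≡ 1, so λ ≡ 10.
  x = λ² - 1 - 0 = 100 - 1 ≡ 14; y = λ·(1 - 14) - 2 ≡ 4. → (14, 4)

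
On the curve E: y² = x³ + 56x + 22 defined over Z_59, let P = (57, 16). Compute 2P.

tangent at (57, 16): λ = (3·57² + 56)/(2·16) ≡ 9/32. 32⁻¹ ≡ 24 (mod 59), so λ ≡ 9·24 ≡ 39.
  x = λ² - 57 - 57 = 1521 - 114 ≡ 50; y = λ·(57 - 50) - 16 ≡ 21. → (50, 21)

(50, 21)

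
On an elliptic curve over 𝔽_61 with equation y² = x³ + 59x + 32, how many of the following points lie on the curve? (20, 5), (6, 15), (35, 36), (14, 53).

2

(20, 5): 5² ≡ 25, rhs ≡ 1 → off.
(6, 15): 15² ≡ 42, rhs ≡ 53 → off.
(35, 36): 36² ≡ 15, rhs ≡ 15 → on.
(14, 53): 53² ≡ 3, rhs ≡ 3 → on.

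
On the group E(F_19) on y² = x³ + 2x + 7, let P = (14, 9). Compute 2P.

(11, 7)

tangent at (14, 9): λ = (3·14² + 2)/(2·9) ≡ 1/18. 18⁻¹ ≡ 18 (mod 19), so λ ≡ 1·18 ≡ 18.
  x = λ² - 14 - 14 = 324 - 28 ≡ 11; y = λ·(14 - 11) - 9 ≡ 7. → (11, 7)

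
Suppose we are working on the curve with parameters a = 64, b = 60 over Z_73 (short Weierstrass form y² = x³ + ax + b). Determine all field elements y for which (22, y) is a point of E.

12, 61

x³ + 64x + 60 = 12116 ≡ 71 (mod 73).
Square roots of 71 mod 73: 12 and 61 (since 12² = 144 ≡ 71).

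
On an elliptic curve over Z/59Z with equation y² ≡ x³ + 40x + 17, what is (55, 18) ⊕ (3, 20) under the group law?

(36, 38)

(55, 18) + (3, 20). λ = (20 - 18)/(3 - 55) ≡ 2/7 mod 59. 7⁻¹ ≡ 17 (mod 59) since 7·17 = 119 ≡ 1, so λ ≡ 34.
  x = λ² - 55 - 3 = 1156 - 58 ≡ 36; y = λ·(55 - 36) - 18 ≡ 38. → (36, 38)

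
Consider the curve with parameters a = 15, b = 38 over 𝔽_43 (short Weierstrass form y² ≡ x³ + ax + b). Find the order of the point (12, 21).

2P: tangent at (12, 21): λ = (3·12² + 15)/(2·21) ≡ 17/42. 42⁻¹ ≡ 42 (mod 43) since 42·42 = 1764 ≡ 1, so λ ≡ 17·42 ≡ 26.
  x = λ² - 12 - 12 = 676 - 24 ≡ 7; y = λ·(12 - 7) - 21 ≡ 23. → (7, 23)
3P: (7, 23) + (12, 21). λ = (21 - 23)/(12 - 7) ≡ 41/5 mod 43. 5⁻¹ ≡ 26 (mod 43), so λ ≡ 34.
  x = λ² - 7 - 12 = 1156 - 19 ≡ 19; y = λ·(7 - 19) - 23 ≡ 42. → (19, 42)
4P: (19, 42) + (12, 21). λ = (21 - 42)/(12 - 19) ≡ 22/36 mod 43. 36⁻¹ ≡ 6 (mod 43), so λ ≡ 3.
  x = λ² - 19 - 12 = 9 - 31 ≡ 21; y = λ·(19 - 21) - 42 ≡ 38. → (21, 38)
5P: (21, 38) + (12, 21). λ = (21 - 38)/(12 - 21) ≡ 26/34 mod 43. 34⁻¹ ≡ 19 (mod 43), so λ ≡ 21.
  x = λ² - 21 - 12 = 441 - 33 ≡ 21; y = λ·(21 - 21) - 38 ≡ 5. → (21, 5)
6P: (21, 5) + (12, 21). λ = (21 - 5)/(12 - 21) ≡ 16/34 mod 43. 34⁻¹ ≡ 19 (mod 43), so λ ≡ 3.
  x = λ² - 21 - 12 = 9 - 33 ≡ 19; y = λ·(21 - 19) - 5 ≡ 1. → (19, 1)
7P: (19, 1) + (12, 21). λ = (21 - 1)/(12 - 19) ≡ 20/36 mod 43. 36⁻¹ ≡ 6 (mod 43), so λ ≡ 34.
  x = λ² - 19 - 12 = 1156 - 31 ≡ 7; y = λ·(19 - 7) - 1 ≡ 20. → (7, 20)
8P: (7, 20) + (12, 21). λ = (21 - 20)/(12 - 7) ≡ 1/5 mod 43. 5⁻¹ ≡ 26 (mod 43) since 5·26 = 130 ≡ 1, so λ ≡ 26.
  x = λ² - 7 - 12 = 676 - 19 ≡ 12; y = λ·(7 - 12) - 20 ≡ 22. → (12, 22)
9P: (12, 22) + (12, 21): same x and y₁ ≡ -y₂, so the sum is O.
9P = O, so the order is 9.

9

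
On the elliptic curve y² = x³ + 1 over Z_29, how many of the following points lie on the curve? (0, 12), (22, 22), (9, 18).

1

(0, 12): 12² ≡ 28, rhs ≡ 1 → off.
(22, 22): 22² ≡ 20, rhs ≡ 6 → off.
(9, 18): 18² ≡ 5, rhs ≡ 5 → on.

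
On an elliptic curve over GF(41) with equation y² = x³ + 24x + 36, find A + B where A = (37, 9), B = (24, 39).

(37, 9) + (24, 39). λ = (39 - 9)/(24 - 37) ≡ 30/28 mod 41. 28⁻¹ ≡ 22 (mod 41) since 28·22 = 616 ≡ 1, so λ ≡ 4.
  x = λ² - 37 - 24 = 16 - 61 ≡ 37; y = λ·(37 - 37) - 9 ≡ 32. → (37, 32)

(37, 32)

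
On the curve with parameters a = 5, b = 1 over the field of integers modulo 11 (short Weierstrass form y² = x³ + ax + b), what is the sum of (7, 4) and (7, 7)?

The two points share x = 7 and their y-coordinates satisfy 4 + 7 ≡ 0 (mod 11), so they are inverses. Their sum is ∞.

O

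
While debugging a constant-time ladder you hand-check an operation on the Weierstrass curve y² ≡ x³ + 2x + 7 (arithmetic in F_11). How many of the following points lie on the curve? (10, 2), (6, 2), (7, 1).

3

(10, 2): 2² ≡ 4, rhs ≡ 4 → on.
(6, 2): 2² ≡ 4, rhs ≡ 4 → on.
(7, 1): 1² ≡ 1, rhs ≡ 1 → on.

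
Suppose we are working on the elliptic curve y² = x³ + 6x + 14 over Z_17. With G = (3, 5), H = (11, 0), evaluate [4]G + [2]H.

First 4G:
Repeated addition: build up to 4G.
2G: tangent at (3, 5): λ = (3·3² + 6)/(2·5) ≡ 16/10. 10⁻¹ ≡ 12 (mod 17), so λ ≡ 16·12 ≡ 5.
  x = λ² - 3 - 3 = 25 - 6 ≡ 2; y = λ·(3 - 2) - 5 ≡ 0. → (2, 0)
3G: (2, 0) + (3, 5). λ = (5 - 0)/(3 - 2) ≡ 5/1 mod 17. 1⁻¹ ≡ 1 (mod 17) since 1·1 = 1 ≡ 1, so λ ≡ 5.
  x = λ² - 2 - 3 = 25 - 5 ≡ 3; y = λ·(2 - 3) - 0 ≡ 12. → (3, 12)
4G: (3, 12) + (3, 5): same x and y₁ ≡ -y₂, so the sum is the point at infinity.
4G = the point at infinity.
Next 2H:
Repeated addition: build up to 2H.
2H: (11, 0) + (11, 0): same x and y₁ ≡ -y₂, so the sum is the point at infinity.
2H = the point at infinity.
Finally 4G + 2H:
the point at infinity + the point at infinity = the point at infinity (identity).

O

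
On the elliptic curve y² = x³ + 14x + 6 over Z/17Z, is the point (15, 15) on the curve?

yes

y² = 15² ≡ 4; x³ + 14x + 6 = 3591 ≡ 4 (mod 17). 4 = 4.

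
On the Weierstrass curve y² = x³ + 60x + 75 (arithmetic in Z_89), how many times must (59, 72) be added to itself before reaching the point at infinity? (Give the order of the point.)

2P: tangent at (59, 72): λ = (3·59² + 60)/(2·72) ≡ 1/55. 55⁻¹ ≡ 34 (mod 89), so λ ≡ 1·34 ≡ 34.
  x = λ² - 59 - 59 = 1156 - 118 ≡ 59; y = λ·(59 - 59) - 72 ≡ 17. → (59, 17)
3P: (59, 17) + (59, 72): same x and y₁ ≡ -y₂, so the sum is the point at infinity.
3P = the point at infinity, so the order is 3.

3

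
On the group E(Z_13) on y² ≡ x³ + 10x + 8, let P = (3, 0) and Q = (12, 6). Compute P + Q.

(3, 0) + (12, 6). λ = (6 - 0)/(12 - 3) ≡ 6/9 mod 13. 9⁻¹ ≡ 3 (mod 13), so λ ≡ 5.
  x = λ² - 3 - 12 = 25 - 15 ≡ 10; y = λ·(3 - 10) - 0 ≡ 4. → (10, 4)

(10, 4)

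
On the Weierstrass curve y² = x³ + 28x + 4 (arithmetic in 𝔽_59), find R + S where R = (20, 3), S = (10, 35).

(18, 26)

(20, 3) + (10, 35). λ = (35 - 3)/(10 - 20) ≡ 32/49 mod 59. 49⁻¹ ≡ 53 (mod 59) since 49·53 = 2597 ≡ 1, so λ ≡ 44.
  x = λ² - 20 - 10 = 1936 - 30 ≡ 18; y = λ·(20 - 18) - 3 ≡ 26. → (18, 26)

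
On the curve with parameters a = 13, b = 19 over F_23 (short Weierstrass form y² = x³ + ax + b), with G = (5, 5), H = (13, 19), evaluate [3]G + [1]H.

First 3G:
Repeated addition: build up to 3G.
2G: tangent at (5, 5): λ = (3·5² + 13)/(2·5) ≡ 19/10. 10⁻¹ ≡ 7 (mod 23), so λ ≡ 19·7 ≡ 18.
  x = λ² - 5 - 5 = 324 - 10 ≡ 15; y = λ·(5 - 15) - 5 ≡ 22. → (15, 22)
3G: (15, 22) + (5, 5). λ = (5 - 22)/(5 - 15) ≡ 6/13 mod 23. 13⁻¹ ≡ 16 (mod 23), so λ ≡ 4.
  x = λ² - 15 - 5 = 16 - 20 ≡ 19; y = λ·(15 - 19) - 22 ≡ 8. → (19, 8)
3G = (19, 8).
Finally 3G + H:
(19, 8) + (13, 19). λ = (19 - 8)/(13 - 19) ≡ 11/17 mod 23. 17⁻¹ ≡ 19 (mod 23) since 17·19 = 323 ≡ 1, so λ ≡ 2.
  x = λ² - 19 - 13 = 4 - 32 ≡ 18; y = λ·(19 - 18) - 8 ≡ 17. → (18, 17)

(18, 17)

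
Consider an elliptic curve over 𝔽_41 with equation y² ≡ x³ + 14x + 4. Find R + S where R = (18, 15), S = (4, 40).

(18, 15) + (4, 40). λ = (40 - 15)/(4 - 18) ≡ 25/27 mod 41. 27⁻¹ ≡ 38 (mod 41) since 27·38 = 1026 ≡ 1, so λ ≡ 7.
  x = λ² - 18 - 4 = 49 - 22 ≡ 27; y = λ·(18 - 27) - 15 ≡ 4. → (27, 4)

(27, 4)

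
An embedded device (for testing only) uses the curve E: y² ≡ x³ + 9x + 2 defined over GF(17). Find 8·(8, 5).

Write Q = (8, 5).
Double-and-add on 8 = (1000)₂. Start with Q = (8, 5) for the leading 1-bit.
double: tangent at (8, 5): λ = (3·8² + 9)/(2·5) ≡ 14/10. 10⁻¹ ≡ 12 (mod 17) since 10·12 = 120 ≡ 1, so λ ≡ 14·12 ≡ 15.
  x = λ² - 8 - 8 = 225 - 16 ≡ 5; y = λ·(8 - 5) - 5 ≡ 6. → (5, 6)
double: tangent at (5, 6): λ = (3·5² + 9)/(2·6) ≡ 16/12. 12⁻¹ ≡ 10 (mod 17), so λ ≡ 16·10 ≡ 7.
  x = λ² - 5 - 5 = 49 - 10 ≡ 5; y = λ·(5 - 5) - 6 ≡ 11. → (5, 11)
double: tangent at (5, 11): λ = (3·5² + 9)/(2·11) ≡ 16/5. 5⁻¹ ≡ 7 (mod 17), so λ ≡ 16·7 ≡ 10.
  x = λ² - 5 - 5 = 100 - 10 ≡ 5; y = λ·(5 - 5) - 11 ≡ 6. → (5, 6)

(5, 6)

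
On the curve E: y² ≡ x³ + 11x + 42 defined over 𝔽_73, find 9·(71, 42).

(22, 37)

Write Q = (71, 42).
Repeated addition: build up to 9Q.
2Q: tangent at (71, 42): λ = (3·71² + 11)/(2·42) ≡ 23/11. 11⁻¹ ≡ 20 (mod 73) since 11·20 = 220 ≡ 1, so λ ≡ 23·20 ≡ 22.
  x = λ² - 71 - 71 = 484 - 142 ≡ 50; y = λ·(71 - 50) - 42 ≡ 55. → (50, 55)
3Q: (50, 55) + (71, 42). λ = (42 - 55)/(71 - 50) ≡ 60/21 mod 73. 21⁻¹ ≡ 7 (mod 73), so λ ≡ 55.
  x = λ² - 50 - 71 = 3025 - 121 ≡ 57; y = λ·(50 - 57) - 55 ≡ 71. → (57, 71)
4Q: (57, 71) + (71, 42). λ = (42 - 71)/(71 - 57) ≡ 44/14 mod 73. 14⁻¹ ≡ 47 (mod 73) since 14·47 = 658 ≡ 1, so λ ≡ 24.
  x = λ² - 57 - 71 = 576 - 128 ≡ 10; y = λ·(57 - 10) - 71 ≡ 35. → (10, 35)
5Q: (10, 35) + (71, 42). λ = (42 - 35)/(71 - 10) ≡ 7/61 mod 73. 61⁻¹ ≡ 6 (mod 73) since 61·6 = 366 ≡ 1, so λ ≡ 42.
  x = λ² - 10 - 71 = 1764 - 81 ≡ 4; y = λ·(10 - 4) - 35 ≡ 71. → (4, 71)
6Q: (4, 71) + (71, 42). λ = (42 - 71)/(71 - 4) ≡ 44/67 mod 73. 67⁻¹ ≡ 12 (mod 73) since 67·12 = 804 ≡ 1, so λ ≡ 17.
  x = λ² - 4 - 71 = 289 - 75 ≡ 68; y = λ·(4 - 68) - 71 ≡ 9. → (68, 9)
7Q: (68, 9) + (71, 42). λ = (42 - 9)/(71 - 68) ≡ 33/3 mod 73. 3⁻¹ ≡ 49 (mod 73) since 3·49 = 147 ≡ 1, so λ ≡ 11.
  x = λ² - 68 - 71 = 121 - 139 ≡ 55; y = λ·(68 - 55) - 9 ≡ 61. → (55, 61)
8Q: (55, 61) + (71, 42). λ = (42 - 61)/(71 - 55) ≡ 54/16 mod 73. 16⁻¹ ≡ 32 (mod 73), so λ ≡ 49.
  x = λ² - 55 - 71 = 2401 - 126 ≡ 12; y = λ·(55 - 12) - 61 ≡ 2. → (12, 2)
9Q: (12, 2) + (71, 42). λ = (42 - 2)/(71 - 12) ≡ 40/59 mod 73. 59⁻¹ ≡ 26 (mod 73), so λ ≡ 18.
  x = λ² - 12 - 71 = 324 - 83 ≡ 22; y = λ·(12 - 22) - 2 ≡ 37. → (22, 37)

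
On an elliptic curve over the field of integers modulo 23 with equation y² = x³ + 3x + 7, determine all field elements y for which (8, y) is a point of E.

none

x³ + 3x + 7 = 543 ≡ 14 (mod 23).
14 is a non-residue mod 23; no y exists.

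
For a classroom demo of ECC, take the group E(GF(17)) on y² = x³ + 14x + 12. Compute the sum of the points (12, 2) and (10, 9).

(3, 9)

(12, 2) + (10, 9). λ = (9 - 2)/(10 - 12) ≡ 7/15 mod 17. 15⁻¹ ≡ 8 (mod 17), so λ ≡ 5.
  x = λ² - 12 - 10 = 25 - 22 ≡ 3; y = λ·(12 - 3) - 2 ≡ 9. → (3, 9)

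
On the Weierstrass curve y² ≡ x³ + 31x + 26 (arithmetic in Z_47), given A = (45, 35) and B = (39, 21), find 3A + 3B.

First 3A:
Repeated addition: build up to 3A.
2A: tangent at (45, 35): λ = (3·45² + 31)/(2·35) ≡ 43/23. 23⁻¹ ≡ 45 (mod 47), so λ ≡ 43·45 ≡ 8.
  x = λ² - 45 - 45 = 64 - 90 ≡ 21; y = λ·(45 - 21) - 35 ≡ 16. → (21, 16)
3A: (21, 16) + (45, 35). λ = (35 - 16)/(45 - 21) ≡ 19/24 mod 47. 24⁻¹ ≡ 2 (mod 47) since 24·2 = 48 ≡ 1, so λ ≡ 38.
  x = λ² - 21 - 45 = 1444 - 66 ≡ 15; y = λ·(21 - 15) - 16 ≡ 24. → (15, 24)
3A = (15, 24).
Next 3B:
Repeated addition: build up to 3B.
2B: tangent at (39, 21): λ = (3·39² + 31)/(2·21) ≡ 35/42. 42⁻¹ ≡ 28 (mod 47), so λ ≡ 35·28 ≡ 40.
  x = λ² - 39 - 39 = 1600 - 78 ≡ 18; y = λ·(39 - 18) - 21 ≡ 20. → (18, 20)
3B: (18, 20) + (39, 21). λ = (21 - 20)/(39 - 18) ≡ 1/21 mod 47. 21⁻¹ ≡ 9 (mod 47), so λ ≡ 9.
  x = λ² - 18 - 39 = 81 - 57 ≡ 24; y = λ·(18 - 24) - 20 ≡ 20. → (24, 20)
3B = (24, 20).
Finally 3A + 3B:
(15, 24) + (24, 20). λ = (20 - 24)/(24 - 15) ≡ 43/9 mod 47. 9⁻¹ ≡ 21 (mod 47), so λ ≡ 10.
  x = λ² - 15 - 24 = 100 - 39 ≡ 14; y = λ·(15 - 14) - 24 ≡ 33. → (14, 33)

(14, 33)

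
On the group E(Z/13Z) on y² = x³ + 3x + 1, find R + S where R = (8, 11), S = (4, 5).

(8, 11) + (4, 5). λ = (5 - 11)/(4 - 8) ≡ 7/9 mod 13. 9⁻¹ ≡ 3 (mod 13), so λ ≡ 8.
  x = λ² - 8 - 4 = 64 - 12 ≡ 0; y = λ·(8 - 0) - 11 ≡ 1. → (0, 1)

(0, 1)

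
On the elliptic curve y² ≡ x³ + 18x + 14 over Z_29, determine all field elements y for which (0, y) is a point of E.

none

x³ + 18x + 14 = 14 ≡ 14 (mod 29).
14 is a non-residue mod 29; no y exists.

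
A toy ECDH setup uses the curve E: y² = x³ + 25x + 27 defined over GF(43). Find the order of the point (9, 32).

2P: tangent at (9, 32): λ = (3·9² + 25)/(2·32) ≡ 10/21. 21⁻¹ ≡ 41 (mod 43), so λ ≡ 10·41 ≡ 23.
  x = λ² - 9 - 9 = 529 - 18 ≡ 38; y = λ·(9 - 38) - 32 ≡ 32. → (38, 32)
3P: (38, 32) + (9, 32). λ = (32 - 32)/(9 - 38) ≡ 0/14 mod 43. 14⁻¹ ≡ 40 (mod 43) since 14·40 = 560 ≡ 1, so λ ≡ 0.
  x = λ² - 38 - 9 = 0 - 47 ≡ 39; y = λ·(38 - 39) - 32 ≡ 11. → (39, 11)
4P: (39, 11) + (9, 32). λ = (32 - 11)/(9 - 39) ≡ 21/13 mod 43. 13⁻¹ ≡ 10 (mod 43) since 13·10 = 130 ≡ 1, so λ ≡ 38.
  x = λ² - 39 - 9 = 1444 - 48 ≡ 20; y = λ·(39 - 20) - 11 ≡ 23. → (20, 23)
5P: (20, 23) + (9, 32). λ = (32 - 23)/(9 - 20) ≡ 9/32 mod 43. 32⁻¹ ≡ 39 (mod 43), so λ ≡ 7.
  x = λ² - 20 - 9 = 49 - 29 ≡ 20; y = λ·(20 - 20) - 23 ≡ 20. → (20, 20)
6P: (20, 20) + (9, 32). λ = (32 - 20)/(9 - 20) ≡ 12/32 mod 43. 32⁻¹ ≡ 39 (mod 43), so λ ≡ 38.
  x = λ² - 20 - 9 = 1444 - 29 ≡ 39; y = λ·(20 - 39) - 20 ≡ 32. → (39, 32)
7P: (39, 32) + (9, 32). λ = (32 - 32)/(9 - 39) ≡ 0/13 mod 43. 13⁻¹ ≡ 10 (mod 43), so λ ≡ 0.
  x = λ² - 39 - 9 = 0 - 48 ≡ 38; y = λ·(39 - 38) - 32 ≡ 11. → (38, 11)
8P: (38, 11) + (9, 32). λ = (32 - 11)/(9 - 38) ≡ 21/14 mod 43. 14⁻¹ ≡ 40 (mod 43) since 14·40 = 560 ≡ 1, so λ ≡ 23.
  x = λ² - 38 - 9 = 529 - 47 ≡ 9; y = λ·(38 - 9) - 11 ≡ 11. → (9, 11)
9P: (9, 11) + (9, 32): same x and y₁ ≡ -y₂, so the sum is O.
9P = O, so the order is 9.

9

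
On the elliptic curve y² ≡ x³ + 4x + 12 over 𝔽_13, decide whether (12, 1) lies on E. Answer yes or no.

y² = 1² ≡ 1; x³ + 4x + 12 = 1788 ≡ 7 (mod 13). 1 ≠ 7.

no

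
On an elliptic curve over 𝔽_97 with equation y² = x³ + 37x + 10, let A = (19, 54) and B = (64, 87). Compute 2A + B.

(47, 6)

First 2A:
Repeated addition: build up to 2A.
2A: tangent at (19, 54): λ = (3·19² + 37)/(2·54) ≡ 53/11. 11⁻¹ ≡ 53 (mod 97) since 11·53 = 583 ≡ 1, so λ ≡ 53·53 ≡ 93.
  x = λ² - 19 - 19 = 8649 - 38 ≡ 75; y = λ·(19 - 75) - 54 ≡ 73. → (75, 73)
2A = (75, 73).
Finally 2A + B:
(75, 73) + (64, 87). λ = (87 - 73)/(64 - 75) ≡ 14/86 mod 97. 86⁻¹ ≡ 44 (mod 97), so λ ≡ 34.
  x = λ² - 75 - 64 = 1156 - 139 ≡ 47; y = λ·(75 - 47) - 73 ≡ 6. → (47, 6)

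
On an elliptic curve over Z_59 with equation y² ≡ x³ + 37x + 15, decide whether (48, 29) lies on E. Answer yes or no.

y² = 29² ≡ 15; x³ + 37x + 15 = 112383 ≡ 47 (mod 59). 15 ≠ 47.

no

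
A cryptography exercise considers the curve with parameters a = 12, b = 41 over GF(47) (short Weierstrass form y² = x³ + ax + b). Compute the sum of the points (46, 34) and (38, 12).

(46, 34) + (38, 12). λ = (12 - 34)/(38 - 46) ≡ 25/39 mod 47. 39⁻¹ ≡ 41 (mod 47), so λ ≡ 38.
  x = λ² - 46 - 38 = 1444 - 84 ≡ 44; y = λ·(46 - 44) - 34 ≡ 42. → (44, 42)

(44, 42)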